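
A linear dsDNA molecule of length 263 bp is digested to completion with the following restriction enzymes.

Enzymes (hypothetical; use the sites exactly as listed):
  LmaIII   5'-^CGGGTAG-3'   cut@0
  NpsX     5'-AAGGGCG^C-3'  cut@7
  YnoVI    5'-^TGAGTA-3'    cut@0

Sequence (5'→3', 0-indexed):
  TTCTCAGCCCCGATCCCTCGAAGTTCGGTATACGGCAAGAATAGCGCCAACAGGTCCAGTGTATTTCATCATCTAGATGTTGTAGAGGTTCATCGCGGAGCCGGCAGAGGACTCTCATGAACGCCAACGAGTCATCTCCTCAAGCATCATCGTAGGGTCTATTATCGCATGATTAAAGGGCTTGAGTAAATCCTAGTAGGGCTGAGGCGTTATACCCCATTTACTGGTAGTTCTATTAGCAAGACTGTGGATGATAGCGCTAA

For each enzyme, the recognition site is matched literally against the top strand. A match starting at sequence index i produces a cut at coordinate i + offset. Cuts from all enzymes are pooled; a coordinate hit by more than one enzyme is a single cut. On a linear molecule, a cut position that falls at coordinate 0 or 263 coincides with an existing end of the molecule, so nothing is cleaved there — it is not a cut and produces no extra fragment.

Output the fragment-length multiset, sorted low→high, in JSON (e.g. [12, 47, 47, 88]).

Scan for sites:
  LmaIII (CGGGTAG, off=0): no sites
  NpsX (AAGGGCGC, off=7): no sites
  YnoVI TGAGTA/0: at [182] ⇒ [182]

Pooled cuts: [182]

Fragment lengths:
  [0,182): 182 bp
  [182,263): 81 bp

[81,182]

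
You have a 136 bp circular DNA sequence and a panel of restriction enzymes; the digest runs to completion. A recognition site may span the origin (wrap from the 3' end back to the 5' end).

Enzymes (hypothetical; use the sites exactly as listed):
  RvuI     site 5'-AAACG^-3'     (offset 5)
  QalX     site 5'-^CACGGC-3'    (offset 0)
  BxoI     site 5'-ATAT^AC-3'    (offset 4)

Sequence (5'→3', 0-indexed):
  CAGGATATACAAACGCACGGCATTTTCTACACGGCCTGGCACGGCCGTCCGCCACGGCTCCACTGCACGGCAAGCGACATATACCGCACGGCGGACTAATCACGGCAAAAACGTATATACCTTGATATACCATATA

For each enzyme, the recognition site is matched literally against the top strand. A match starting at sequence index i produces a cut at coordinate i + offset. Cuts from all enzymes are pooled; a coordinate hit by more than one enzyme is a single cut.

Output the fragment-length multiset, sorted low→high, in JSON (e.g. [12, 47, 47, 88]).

[4,5,7,7,9,10,10,13,13,13,14,14,17]

Scan for sites:
  RvuI AAACG/5: at [10, 108] ⇒ [15, 113]
  QalX CACGGC/0: at [15, 29, 39, 52, 65, 86, 100] ⇒ [15, 29, 39, 52, 65, 86, 100]
  BxoI ATATAC/4: at [4, 78, 114, 124, 131] ⇒ [8, 82, 118, 128, 135]

All cut coordinates (distinct, sorted): [8, 15, 29, 39, 52, 65, 82, 86, 100, 113, 118, 128, 135]

Fragments:
  8→15: 7 bp
  15→29: 14 bp
  29→39: 10 bp
  39→52: 13 bp
  52→65: 13 bp
  65→82: 17 bp
  82→86: 4 bp
  86→100: 14 bp
  100→113: 13 bp
  113→118: 5 bp
  118→128: 10 bp
  128→135: 7 bp
  135→8 (wrap): 136-135+8 = 9 bp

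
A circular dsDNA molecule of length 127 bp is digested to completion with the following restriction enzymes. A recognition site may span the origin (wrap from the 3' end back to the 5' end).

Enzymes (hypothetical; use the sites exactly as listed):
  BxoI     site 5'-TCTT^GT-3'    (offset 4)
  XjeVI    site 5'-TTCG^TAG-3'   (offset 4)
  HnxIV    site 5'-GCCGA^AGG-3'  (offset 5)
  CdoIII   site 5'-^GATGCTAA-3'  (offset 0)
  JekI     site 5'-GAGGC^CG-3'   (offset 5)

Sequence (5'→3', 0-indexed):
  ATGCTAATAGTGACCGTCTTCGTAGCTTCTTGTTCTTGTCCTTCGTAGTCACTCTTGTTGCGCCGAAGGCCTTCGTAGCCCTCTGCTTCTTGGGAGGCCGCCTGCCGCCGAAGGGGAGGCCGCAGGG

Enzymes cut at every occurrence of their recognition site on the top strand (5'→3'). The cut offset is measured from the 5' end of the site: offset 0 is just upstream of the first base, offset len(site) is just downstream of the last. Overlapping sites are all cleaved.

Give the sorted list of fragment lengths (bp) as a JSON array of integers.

[6,6,8,9,9,9,10,11,13,23,23]

Scan for sites:
  BxoI (TCTTGT, off=4): starts [27, 33, 52] → cuts [31, 37, 56]
  XjeVI (TTCGTAG, off=4): starts [18, 41, 71] → cuts [22, 45, 75]
  HnxIV (GCCGAAGG, off=5): starts [61, 106] → cuts [66, 111]
  CdoIII (GATGCTAA, off=0): starts [126] → cuts [126]
  JekI (GAGGCCG, off=5): starts [93, 115] → cuts [98, 120]

Pooled cuts: [22, 31, 37, 45, 56, 66, 75, 98, 111, 120, 126]

Fragments:
  22→31: 9 bp
  31→37: 6 bp
  37→45: 8 bp
  45→56: 11 bp
  56→66: 10 bp
  66→75: 9 bp
  75→98: 23 bp
  98→111: 13 bp
  111→120: 9 bp
  120→126: 6 bp
  126→22 (wrap): 127-126+22 = 23 bp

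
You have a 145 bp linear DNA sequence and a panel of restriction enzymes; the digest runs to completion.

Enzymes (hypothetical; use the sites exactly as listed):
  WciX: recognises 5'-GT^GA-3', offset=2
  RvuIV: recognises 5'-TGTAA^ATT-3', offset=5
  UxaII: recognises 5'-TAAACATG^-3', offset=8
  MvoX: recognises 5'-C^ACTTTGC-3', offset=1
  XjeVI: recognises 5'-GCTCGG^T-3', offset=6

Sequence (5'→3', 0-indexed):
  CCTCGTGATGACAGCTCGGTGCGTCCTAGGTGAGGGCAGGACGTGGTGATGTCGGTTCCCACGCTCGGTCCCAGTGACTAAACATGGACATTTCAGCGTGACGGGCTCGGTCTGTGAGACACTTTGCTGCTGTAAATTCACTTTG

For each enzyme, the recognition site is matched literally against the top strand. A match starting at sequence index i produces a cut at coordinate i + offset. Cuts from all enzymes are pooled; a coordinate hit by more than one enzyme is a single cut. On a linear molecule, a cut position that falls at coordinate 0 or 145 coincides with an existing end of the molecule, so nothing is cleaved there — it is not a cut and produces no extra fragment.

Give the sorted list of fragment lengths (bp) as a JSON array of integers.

Per-enzyme occurrences:
  WciX GTGA/2: at [4, 29, 45, 73, 97, 113] ⇒ [6, 31, 47, 75, 99, 115]
  RvuIV TGTAAATT/5: at [130] ⇒ [135]
  UxaII TAAACATG/8: at [78] ⇒ [86]
  MvoX CACTTTGC/1: at [119] ⇒ [120]
  XjeVI GCTCGGT/6: at [13, 62, 104] ⇒ [19, 68, 110]

Pooled cuts: [6, 19, 31, 47, 68, 75, 86, 99, 110, 115, 120, 135]

Fragments:
  [0,6): 6 bp
  [6,19): 13 bp
  [19,31): 12 bp
  [31,47): 16 bp
  [47,68): 21 bp
  [68,75): 7 bp
  [75,86): 11 bp
  [86,99): 13 bp
  [99,110): 11 bp
  [110,115): 5 bp
  [115,120): 5 bp
  [120,135): 15 bp
  [135,145): 10 bp

[5,5,6,7,10,11,11,12,13,13,15,16,21]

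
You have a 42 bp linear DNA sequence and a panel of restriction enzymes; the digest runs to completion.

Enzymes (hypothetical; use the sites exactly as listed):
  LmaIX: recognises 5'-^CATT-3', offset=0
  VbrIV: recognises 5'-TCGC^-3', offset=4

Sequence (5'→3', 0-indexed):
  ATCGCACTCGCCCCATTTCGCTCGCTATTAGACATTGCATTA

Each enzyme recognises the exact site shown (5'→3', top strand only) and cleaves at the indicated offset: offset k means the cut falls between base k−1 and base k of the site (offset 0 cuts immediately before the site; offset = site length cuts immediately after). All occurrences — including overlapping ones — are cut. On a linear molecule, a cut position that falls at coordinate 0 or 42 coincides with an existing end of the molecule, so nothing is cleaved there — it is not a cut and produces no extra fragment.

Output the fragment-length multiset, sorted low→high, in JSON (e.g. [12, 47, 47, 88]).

[2,4,5,5,5,6,7,8]

Scan for sites:
  LmaIX CATT/0: at [13, 32, 37] ⇒ [13, 32, 37]
  VbrIV TCGC/4: at [1, 7, 17, 21] ⇒ [5, 11, 21, 25]

Pooled cuts: [5, 11, 13, 21, 25, 32, 37]

Fragments:
  [0,5): 5 bp
  [5,11): 6 bp
  [11,13): 2 bp
  [13,21): 8 bp
  [21,25): 4 bp
  [25,32): 7 bp
  [32,37): 5 bp
  [37,42): 5 bp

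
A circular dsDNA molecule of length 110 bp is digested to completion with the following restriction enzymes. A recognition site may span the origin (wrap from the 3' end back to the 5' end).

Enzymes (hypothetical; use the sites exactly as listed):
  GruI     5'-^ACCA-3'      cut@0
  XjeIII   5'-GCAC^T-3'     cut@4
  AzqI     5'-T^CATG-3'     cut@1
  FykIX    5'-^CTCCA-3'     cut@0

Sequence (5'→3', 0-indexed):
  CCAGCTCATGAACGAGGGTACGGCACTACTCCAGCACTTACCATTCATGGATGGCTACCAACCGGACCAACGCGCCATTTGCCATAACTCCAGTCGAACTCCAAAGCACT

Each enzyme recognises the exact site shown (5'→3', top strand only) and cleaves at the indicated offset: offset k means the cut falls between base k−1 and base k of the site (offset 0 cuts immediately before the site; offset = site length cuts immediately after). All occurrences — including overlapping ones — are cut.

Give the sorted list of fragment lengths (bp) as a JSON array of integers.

[1,2,2,6,7,9,9,10,11,11,20,22]

Scan for sites:
  GruI (ACCA, off=0): starts [39, 56, 65] → cuts [39, 56, 65]
  XjeIII (GCACT, off=4): starts [22, 33, 105] → cuts [26, 37, 109]
  AzqI (TCATG, off=1): starts [5, 44] → cuts [6, 45]
  FykIX (CTCCA, off=0): starts [28, 87, 98, 108] → cuts [28, 87, 98, 108]

Pooled cuts: [6, 26, 28, 37, 39, 45, 56, 65, 87, 98, 108, 109]

Fragment lengths:
  6→26: 20 bp
  26→28: 2 bp
  28→37: 9 bp
  37→39: 2 bp
  39→45: 6 bp
  45→56: 11 bp
  56→65: 9 bp
  65→87: 22 bp
  87→98: 11 bp
  98→108: 10 bp
  108→109: 1 bp
  109→6 (wrap): 110-109+6 = 7 bp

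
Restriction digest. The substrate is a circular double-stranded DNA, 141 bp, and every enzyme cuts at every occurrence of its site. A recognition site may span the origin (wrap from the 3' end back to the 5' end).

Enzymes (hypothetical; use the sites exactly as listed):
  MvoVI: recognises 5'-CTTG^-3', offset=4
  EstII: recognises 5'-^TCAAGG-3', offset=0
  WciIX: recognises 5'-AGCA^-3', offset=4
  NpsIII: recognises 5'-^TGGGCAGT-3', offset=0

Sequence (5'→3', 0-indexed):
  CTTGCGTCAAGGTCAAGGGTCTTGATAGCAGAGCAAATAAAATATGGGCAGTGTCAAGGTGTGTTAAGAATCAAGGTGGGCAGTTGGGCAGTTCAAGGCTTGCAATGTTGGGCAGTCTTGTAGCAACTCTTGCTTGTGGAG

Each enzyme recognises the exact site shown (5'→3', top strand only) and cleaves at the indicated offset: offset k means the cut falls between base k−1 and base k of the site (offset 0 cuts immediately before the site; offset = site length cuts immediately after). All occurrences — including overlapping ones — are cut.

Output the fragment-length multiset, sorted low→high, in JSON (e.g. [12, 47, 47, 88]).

Per-enzyme occurrences:
  MvoVI CTTG/4: at [0, 20, 98, 116, 128, 132] ⇒ [4, 24, 102, 120, 132, 136]
  EstII TCAAGG/0: at [6, 12, 53, 70, 92] ⇒ [6, 12, 53, 70, 92]
  WciIX AGCA/4: at [26, 31, 121] ⇒ [30, 35, 125]
  NpsIII TGGGCAGT/0: at [44, 76, 84, 108] ⇒ [44, 76, 84, 108]

Pooled cuts: [4, 6, 12, 24, 30, 35, 44, 53, 70, 76, 84, 92, 102, 108, 120, 125, 132, 136]

Fragment lengths:
  4→6: 2 bp
  6→12: 6 bp
  12→24: 12 bp
  24→30: 6 bp
  30→35: 5 bp
  35→44: 9 bp
  44→53: 9 bp
  53→70: 17 bp
  70→76: 6 bp
  76→84: 8 bp
  84→92: 8 bp
  92→102: 10 bp
  102→108: 6 bp
  108→120: 12 bp
  120→125: 5 bp
  125→132: 7 bp
  132→136: 4 bp
  136→4 (wrap): 141-136+4 = 9 bp

[2,4,5,5,6,6,6,6,7,8,8,9,9,9,10,12,12,17]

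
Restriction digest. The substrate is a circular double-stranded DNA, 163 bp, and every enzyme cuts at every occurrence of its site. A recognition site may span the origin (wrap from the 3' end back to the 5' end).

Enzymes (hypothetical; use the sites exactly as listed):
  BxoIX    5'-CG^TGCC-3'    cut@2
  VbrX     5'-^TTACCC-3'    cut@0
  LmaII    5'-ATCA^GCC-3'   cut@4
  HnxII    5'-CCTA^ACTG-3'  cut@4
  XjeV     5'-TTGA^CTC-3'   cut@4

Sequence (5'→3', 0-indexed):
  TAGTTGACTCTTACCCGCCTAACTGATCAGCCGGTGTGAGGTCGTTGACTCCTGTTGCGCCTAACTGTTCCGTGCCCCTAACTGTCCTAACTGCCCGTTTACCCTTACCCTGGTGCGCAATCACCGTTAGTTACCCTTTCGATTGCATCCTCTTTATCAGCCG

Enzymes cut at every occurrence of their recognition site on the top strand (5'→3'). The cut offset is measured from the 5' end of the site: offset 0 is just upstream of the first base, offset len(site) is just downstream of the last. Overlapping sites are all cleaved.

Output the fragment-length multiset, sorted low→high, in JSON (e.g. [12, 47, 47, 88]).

[3,6,8,8,9,9,9,11,11,15,19,26,29]

Per-enzyme occurrences:
  BxoIX (CGTGCC, off=2): starts [70] → cuts [72]
  VbrX (TTACCC, off=0): starts [10, 98, 104, 130] → cuts [10, 98, 104, 130]
  LmaII (ATCAGCC, off=4): starts [25, 155] → cuts [29, 159]
  HnxII (CCTAACTG, off=4): starts [17, 59, 76, 85] → cuts [21, 63, 80, 89]
  XjeV (TTGACTC, off=4): starts [3, 44] → cuts [7, 48]

Pooled cuts: [7, 10, 21, 29, 48, 63, 72, 80, 89, 98, 104, 130, 159]

Fragments:
  7→10: 3 bp
  10→21: 11 bp
  21→29: 8 bp
  29→48: 19 bp
  48→63: 15 bp
  63→72: 9 bp
  72→80: 8 bp
  80→89: 9 bp
  89→98: 9 bp
  98→104: 6 bp
  104→130: 26 bp
  130→159: 29 bp
  159→7 (wrap): 163-159+7 = 11 bp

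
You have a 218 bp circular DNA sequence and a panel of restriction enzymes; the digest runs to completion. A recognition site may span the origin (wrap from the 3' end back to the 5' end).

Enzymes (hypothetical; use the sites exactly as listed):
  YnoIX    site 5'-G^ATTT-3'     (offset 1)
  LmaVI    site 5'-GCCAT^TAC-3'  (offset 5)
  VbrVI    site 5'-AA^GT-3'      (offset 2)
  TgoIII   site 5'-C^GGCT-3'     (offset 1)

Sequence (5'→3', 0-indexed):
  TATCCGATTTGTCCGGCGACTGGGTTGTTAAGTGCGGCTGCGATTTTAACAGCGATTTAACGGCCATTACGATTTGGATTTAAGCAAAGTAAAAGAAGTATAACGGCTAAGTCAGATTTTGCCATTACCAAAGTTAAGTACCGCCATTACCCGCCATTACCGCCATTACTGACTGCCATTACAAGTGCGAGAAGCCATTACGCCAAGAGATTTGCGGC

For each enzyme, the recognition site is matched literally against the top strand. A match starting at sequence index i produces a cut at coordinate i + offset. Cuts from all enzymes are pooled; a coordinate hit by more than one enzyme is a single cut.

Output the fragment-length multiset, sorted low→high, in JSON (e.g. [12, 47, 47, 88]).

[4,4,5,5,5,6,6,6,7,7,7,9,9,9,10,10,10,11,11,12,13,13,14,25]

Scan for sites:
  YnoIX (GATTT, off=1): starts [5, 41, 53, 70, 76, 114, 208] → cuts [6, 42, 54, 71, 77, 115, 209]
  LmaVI (GCCATTAC, off=5): starts [62, 120, 142, 152, 161, 174, 193] → cuts [67, 125, 147, 157, 166, 179, 198]
  VbrVI (AAGT, off=2): starts [29, 86, 95, 108, 130, 135, 182] → cuts [31, 88, 97, 110, 132, 137, 184]
  TgoIII (CGGCT, off=1): starts [34, 103, 214] → cuts [35, 104, 215]

All cut coordinates (distinct, sorted): [6, 31, 35, 42, 54, 67, 71, 77, 88, 97, 104, 110, 115, 125, 132, 137, 147, 157, 166, 179, 184, 198, 209, 215]

Fragments:
  6→31: 25 bp
  31→35: 4 bp
  35→42: 7 bp
  42→54: 12 bp
  54→67: 13 bp
  67→71: 4 bp
  71→77: 6 bp
  77→88: 11 bp
  88→97: 9 bp
  97→104: 7 bp
  104→110: 6 bp
  110→115: 5 bp
  115→125: 10 bp
  125→132: 7 bp
  132→137: 5 bp
  137→147: 10 bp
  147→157: 10 bp
  157→166: 9 bp
  166→179: 13 bp
  179→184: 5 bp
  184→198: 14 bp
  198→209: 11 bp
  209→215: 6 bp
  215→6 (wrap): 218-215+6 = 9 bp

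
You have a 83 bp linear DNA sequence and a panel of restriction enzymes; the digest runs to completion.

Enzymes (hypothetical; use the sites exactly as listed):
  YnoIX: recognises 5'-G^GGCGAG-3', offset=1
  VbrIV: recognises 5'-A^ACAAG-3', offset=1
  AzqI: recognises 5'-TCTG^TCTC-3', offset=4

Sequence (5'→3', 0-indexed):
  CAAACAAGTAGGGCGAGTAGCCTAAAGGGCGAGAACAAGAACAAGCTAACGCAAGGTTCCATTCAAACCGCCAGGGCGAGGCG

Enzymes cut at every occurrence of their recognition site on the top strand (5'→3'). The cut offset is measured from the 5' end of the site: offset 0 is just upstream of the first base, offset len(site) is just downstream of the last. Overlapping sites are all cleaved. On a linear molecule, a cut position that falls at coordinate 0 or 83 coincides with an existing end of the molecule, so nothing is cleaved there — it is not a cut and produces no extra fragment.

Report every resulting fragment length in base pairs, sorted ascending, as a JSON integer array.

Scan for sites:
  YnoIX GGGCGAG/1: at [10, 26, 73] ⇒ [11, 27, 74]
  VbrIV AACAAG/1: at [2, 33, 39] ⇒ [3, 34, 40]
  AzqI (TCTGTCTC, off=4): no sites

All cut coordinates (distinct, sorted): [3, 11, 27, 34, 40, 74]

Fragment lengths:
  [0,3): 3 bp
  [3,11): 8 bp
  [11,27): 16 bp
  [27,34): 7 bp
  [34,40): 6 bp
  [40,74): 34 bp
  [74,83): 9 bp

[3,6,7,8,9,16,34]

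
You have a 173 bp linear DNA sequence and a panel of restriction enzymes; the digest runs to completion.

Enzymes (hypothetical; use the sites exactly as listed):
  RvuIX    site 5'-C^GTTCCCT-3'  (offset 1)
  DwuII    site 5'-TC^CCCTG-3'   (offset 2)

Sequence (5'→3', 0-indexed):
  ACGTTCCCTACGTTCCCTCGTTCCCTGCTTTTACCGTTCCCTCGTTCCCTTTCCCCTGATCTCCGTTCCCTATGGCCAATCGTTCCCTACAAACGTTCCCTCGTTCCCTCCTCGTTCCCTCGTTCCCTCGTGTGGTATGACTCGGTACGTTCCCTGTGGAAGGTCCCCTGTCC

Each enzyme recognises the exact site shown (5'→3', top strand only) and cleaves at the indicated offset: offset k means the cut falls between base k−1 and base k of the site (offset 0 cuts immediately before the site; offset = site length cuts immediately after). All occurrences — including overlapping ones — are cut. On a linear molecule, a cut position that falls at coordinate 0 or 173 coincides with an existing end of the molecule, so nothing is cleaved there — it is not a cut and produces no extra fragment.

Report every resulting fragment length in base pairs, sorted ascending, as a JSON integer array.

[2,8,8,8,8,8,9,10,11,11,13,16,17,17,27]

Per-enzyme occurrences:
  RvuIX CGTTCCCT/1: at [1, 10, 18, 34, 42, 63, 80, 93, 101, 112, 120, 147] ⇒ [2, 11, 19, 35, 43, 64, 81, 94, 102, 113, 121, 148]
  DwuII TCCCCTG/2: at [51, 163] ⇒ [53, 165]

Pooled cuts: [2, 11, 19, 35, 43, 53, 64, 81, 94, 102, 113, 121, 148, 165]

Fragments:
  [0,2): 2 bp
  [2,11): 9 bp
  [11,19): 8 bp
  [19,35): 16 bp
  [35,43): 8 bp
  [43,53): 10 bp
  [53,64): 11 bp
  [64,81): 17 bp
  [81,94): 13 bp
  [94,102): 8 bp
  [102,113): 11 bp
  [113,121): 8 bp
  [121,148): 27 bp
  [148,165): 17 bp
  [165,173): 8 bp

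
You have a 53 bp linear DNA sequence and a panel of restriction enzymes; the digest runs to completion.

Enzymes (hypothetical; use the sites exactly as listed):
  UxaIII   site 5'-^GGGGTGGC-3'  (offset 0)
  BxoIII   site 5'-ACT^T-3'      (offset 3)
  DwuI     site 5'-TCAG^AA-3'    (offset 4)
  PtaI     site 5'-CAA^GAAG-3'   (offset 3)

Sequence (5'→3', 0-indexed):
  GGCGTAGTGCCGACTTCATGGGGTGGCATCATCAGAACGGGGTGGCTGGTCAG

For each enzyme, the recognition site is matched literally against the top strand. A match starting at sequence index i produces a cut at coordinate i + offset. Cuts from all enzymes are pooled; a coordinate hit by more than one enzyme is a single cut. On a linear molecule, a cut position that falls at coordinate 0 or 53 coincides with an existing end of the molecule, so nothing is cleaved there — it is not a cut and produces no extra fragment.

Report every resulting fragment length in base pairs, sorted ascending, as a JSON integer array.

Per-enzyme occurrences:
  UxaIII GGGGTGGC/0: at [19, 38] ⇒ [19, 38]
  BxoIII ACTT/3: at [12] ⇒ [15]
  DwuI TCAGAA/4: at [31] ⇒ [35]
  PtaI (CAAGAAG, off=3): no sites

All cut coordinates (distinct, sorted): [15, 19, 35, 38]

Fragments:
  [0,15): 15 bp
  [15,19): 4 bp
  [19,35): 16 bp
  [35,38): 3 bp
  [38,53): 15 bp

[3,4,15,15,16]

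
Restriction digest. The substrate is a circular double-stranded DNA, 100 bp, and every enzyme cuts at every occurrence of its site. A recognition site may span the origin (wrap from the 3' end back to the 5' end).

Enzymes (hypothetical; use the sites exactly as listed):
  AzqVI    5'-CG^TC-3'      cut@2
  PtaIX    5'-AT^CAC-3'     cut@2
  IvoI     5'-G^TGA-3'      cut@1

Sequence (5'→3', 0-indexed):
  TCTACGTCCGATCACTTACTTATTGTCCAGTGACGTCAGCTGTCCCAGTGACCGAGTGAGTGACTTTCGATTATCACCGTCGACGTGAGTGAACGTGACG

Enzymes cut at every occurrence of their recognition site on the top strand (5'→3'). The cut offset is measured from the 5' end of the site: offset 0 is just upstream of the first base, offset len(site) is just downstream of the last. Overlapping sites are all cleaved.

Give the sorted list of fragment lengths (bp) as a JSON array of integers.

Site scan:
  AzqVI (CGTC, off=2): starts [4, 33, 77, 98] → cuts [0, 6, 35, 79]
  PtaIX (ATCAC, off=2): starts [10, 72] → cuts [12, 74]
  IvoI (GTGA, off=1): starts [29, 47, 55, 59, 84, 88, 94] → cuts [30, 48, 56, 60, 85, 89, 95]

All cut coordinates (distinct, sorted): [0, 6, 12, 30, 35, 48, 56, 60, 74, 79, 85, 89, 95]

Fragments:
  0→6: 6 bp
  6→12: 6 bp
  12→30: 18 bp
  30→35: 5 bp
  35→48: 13 bp
  48→56: 8 bp
  56→60: 4 bp
  60→74: 14 bp
  74→79: 5 bp
  79→85: 6 bp
  85→89: 4 bp
  89→95: 6 bp
  95→0 (wrap): 100-95+0 = 5 bp

[4,4,5,5,5,6,6,6,6,8,13,14,18]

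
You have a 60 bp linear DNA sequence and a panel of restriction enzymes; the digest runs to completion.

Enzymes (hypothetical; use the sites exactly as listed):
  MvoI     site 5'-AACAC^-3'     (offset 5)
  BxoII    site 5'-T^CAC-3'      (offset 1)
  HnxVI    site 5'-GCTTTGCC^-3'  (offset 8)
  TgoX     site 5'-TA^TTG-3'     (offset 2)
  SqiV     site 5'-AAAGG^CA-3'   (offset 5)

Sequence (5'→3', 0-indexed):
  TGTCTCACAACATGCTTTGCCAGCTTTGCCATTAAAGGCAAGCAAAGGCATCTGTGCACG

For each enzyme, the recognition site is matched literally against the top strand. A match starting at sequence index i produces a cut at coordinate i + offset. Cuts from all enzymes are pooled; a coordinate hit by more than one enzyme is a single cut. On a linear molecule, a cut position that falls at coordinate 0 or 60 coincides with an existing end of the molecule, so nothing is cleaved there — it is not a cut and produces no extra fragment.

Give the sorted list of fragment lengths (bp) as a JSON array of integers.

Scan for sites:
  MvoI (AACAC, off=5): no sites
  BxoII TCAC/1: at [4] ⇒ [5]
  HnxVI GCTTTGCC/8: at [13, 22] ⇒ [21, 30]
  TgoX (TATTG, off=2): no sites
  SqiV AAAGGCA/5: at [33, 43] ⇒ [38, 48]

All cut coordinates (distinct, sorted): [5, 21, 30, 38, 48]

Fragments:
  [0,5): 5 bp
  [5,21): 16 bp
  [21,30): 9 bp
  [30,38): 8 bp
  [38,48): 10 bp
  [48,60): 12 bp

[5,8,9,10,12,16]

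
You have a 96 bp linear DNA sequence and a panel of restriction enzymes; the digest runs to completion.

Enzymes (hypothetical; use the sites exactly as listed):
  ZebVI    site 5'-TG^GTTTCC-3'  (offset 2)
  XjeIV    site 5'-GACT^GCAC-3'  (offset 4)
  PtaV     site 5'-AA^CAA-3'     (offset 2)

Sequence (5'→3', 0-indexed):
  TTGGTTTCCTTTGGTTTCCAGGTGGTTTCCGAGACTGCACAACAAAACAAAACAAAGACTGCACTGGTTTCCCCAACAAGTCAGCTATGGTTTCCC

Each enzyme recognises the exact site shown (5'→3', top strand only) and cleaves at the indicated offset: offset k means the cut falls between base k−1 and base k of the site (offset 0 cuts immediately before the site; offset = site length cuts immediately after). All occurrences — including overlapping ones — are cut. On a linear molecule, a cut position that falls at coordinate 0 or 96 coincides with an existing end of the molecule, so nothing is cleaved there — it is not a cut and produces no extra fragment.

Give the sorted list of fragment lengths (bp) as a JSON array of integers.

[3,5,5,6,6,7,8,10,10,11,12,13]

Scan for sites:
  ZebVI TGGTTTCC/2: at [1, 11, 22, 64, 87] ⇒ [3, 13, 24, 66, 89]
  XjeIV GACTGCAC/4: at [32, 56] ⇒ [36, 60]
  PtaV AACAA/2: at [40, 45, 50, 74] ⇒ [42, 47, 52, 76]

All cut coordinates (distinct, sorted): [3, 13, 24, 36, 42, 47, 52, 60, 66, 76, 89]

Fragments:
  [0,3): 3 bp
  [3,13): 10 bp
  [13,24): 11 bp
  [24,36): 12 bp
  [36,42): 6 bp
  [42,47): 5 bp
  [47,52): 5 bp
  [52,60): 8 bp
  [60,66): 6 bp
  [66,76): 10 bp
  [76,89): 13 bp
  [89,96): 7 bp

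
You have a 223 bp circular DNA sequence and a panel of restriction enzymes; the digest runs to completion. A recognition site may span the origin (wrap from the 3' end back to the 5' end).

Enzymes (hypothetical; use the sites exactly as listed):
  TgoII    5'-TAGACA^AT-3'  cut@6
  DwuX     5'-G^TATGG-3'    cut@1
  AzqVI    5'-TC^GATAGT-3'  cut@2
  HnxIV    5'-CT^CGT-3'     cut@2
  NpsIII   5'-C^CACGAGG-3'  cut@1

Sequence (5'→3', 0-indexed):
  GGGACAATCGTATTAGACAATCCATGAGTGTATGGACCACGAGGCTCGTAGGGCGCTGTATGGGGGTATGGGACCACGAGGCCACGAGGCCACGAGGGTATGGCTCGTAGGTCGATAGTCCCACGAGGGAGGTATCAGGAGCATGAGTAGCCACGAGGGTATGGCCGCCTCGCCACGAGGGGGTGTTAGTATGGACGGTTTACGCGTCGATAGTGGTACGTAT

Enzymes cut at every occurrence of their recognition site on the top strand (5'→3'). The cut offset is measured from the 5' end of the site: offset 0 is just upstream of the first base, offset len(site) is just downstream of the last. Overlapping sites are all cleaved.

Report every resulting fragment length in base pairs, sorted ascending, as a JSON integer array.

[7,7,8,8,8,8,8,8,8,8,9,11,12,12,14,16,19,22,30]

Per-enzyme occurrences:
  TgoII (TAGACAAT, off=6): starts [13] → cuts [19]
  DwuX (GTATGG, off=1): starts [29, 57, 65, 97, 158, 188, 219] → cuts [30, 58, 66, 98, 159, 189, 220]
  AzqVI (TCGATAGT, off=2): starts [111, 206] → cuts [113, 208]
  HnxIV (CTCGT, off=2): starts [44, 103] → cuts [46, 105]
  NpsIII (CCACGAGG, off=1): starts [36, 73, 81, 89, 120, 150, 172] → cuts [37, 74, 82, 90, 121, 151, 173]

Pooled cuts: [19, 30, 37, 46, 58, 66, 74, 82, 90, 98, 105, 113, 121, 151, 159, 173, 189, 208, 220]

Fragments:
  19→30: 11 bp
  30→37: 7 bp
  37→46: 9 bp
  46→58: 12 bp
  58→66: 8 bp
  66→74: 8 bp
  74→82: 8 bp
  82→90: 8 bp
  90→98: 8 bp
  98→105: 7 bp
  105→113: 8 bp
  113→121: 8 bp
  121→151: 30 bp
  151→159: 8 bp
  159→173: 14 bp
  173→189: 16 bp
  189→208: 19 bp
  208→220: 12 bp
  220→19 (wrap): 223-220+19 = 22 bp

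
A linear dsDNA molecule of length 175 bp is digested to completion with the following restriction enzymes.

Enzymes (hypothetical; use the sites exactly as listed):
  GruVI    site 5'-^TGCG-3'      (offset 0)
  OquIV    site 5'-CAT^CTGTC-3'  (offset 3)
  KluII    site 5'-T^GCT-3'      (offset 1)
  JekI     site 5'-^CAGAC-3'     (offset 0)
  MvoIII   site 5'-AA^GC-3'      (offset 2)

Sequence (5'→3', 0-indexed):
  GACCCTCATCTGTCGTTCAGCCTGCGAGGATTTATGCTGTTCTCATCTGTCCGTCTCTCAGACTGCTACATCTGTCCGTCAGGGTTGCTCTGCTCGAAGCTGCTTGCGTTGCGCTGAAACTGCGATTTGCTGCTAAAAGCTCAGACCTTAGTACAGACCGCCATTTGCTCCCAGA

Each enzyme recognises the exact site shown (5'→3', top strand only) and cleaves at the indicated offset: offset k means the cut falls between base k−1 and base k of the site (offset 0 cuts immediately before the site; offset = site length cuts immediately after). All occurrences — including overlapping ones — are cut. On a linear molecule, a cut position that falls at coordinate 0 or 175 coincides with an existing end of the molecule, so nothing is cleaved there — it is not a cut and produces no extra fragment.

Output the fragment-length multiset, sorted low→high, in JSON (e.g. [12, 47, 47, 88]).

Site scan:
  GruVI (TGCG, off=0): starts [22, 104, 109, 120] → cuts [22, 104, 109, 120]
  OquIV (CATCTGTC, off=3): starts [6, 43, 68] → cuts [9, 46, 71]
  KluII (TGCT, off=1): starts [34, 63, 85, 90, 100, 127, 130, 165] → cuts [35, 64, 86, 91, 101, 128, 131, 166]
  JekI (CAGAC, off=0): starts [58, 141, 153] → cuts [58, 141, 153]
  MvoIII (AAGC, off=2): starts [96, 136] → cuts [98, 138]

Pooled cuts: [9, 22, 35, 46, 58, 64, 71, 86, 91, 98, 101, 104, 109, 120, 128, 131, 138, 141, 153, 166]

Fragment lengths:
  [0,9): 9 bp
  [9,22): 13 bp
  [22,35): 13 bp
  [35,46): 11 bp
  [46,58): 12 bp
  [58,64): 6 bp
  [64,71): 7 bp
  [71,86): 15 bp
  [86,91): 5 bp
  [91,98): 7 bp
  [98,101): 3 bp
  [101,104): 3 bp
  [104,109): 5 bp
  [109,120): 11 bp
  [120,128): 8 bp
  [128,131): 3 bp
  [131,138): 7 bp
  [138,141): 3 bp
  [141,153): 12 bp
  [153,166): 13 bp
  [166,175): 9 bp

[3,3,3,3,5,5,6,7,7,7,8,9,9,11,11,12,12,13,13,13,15]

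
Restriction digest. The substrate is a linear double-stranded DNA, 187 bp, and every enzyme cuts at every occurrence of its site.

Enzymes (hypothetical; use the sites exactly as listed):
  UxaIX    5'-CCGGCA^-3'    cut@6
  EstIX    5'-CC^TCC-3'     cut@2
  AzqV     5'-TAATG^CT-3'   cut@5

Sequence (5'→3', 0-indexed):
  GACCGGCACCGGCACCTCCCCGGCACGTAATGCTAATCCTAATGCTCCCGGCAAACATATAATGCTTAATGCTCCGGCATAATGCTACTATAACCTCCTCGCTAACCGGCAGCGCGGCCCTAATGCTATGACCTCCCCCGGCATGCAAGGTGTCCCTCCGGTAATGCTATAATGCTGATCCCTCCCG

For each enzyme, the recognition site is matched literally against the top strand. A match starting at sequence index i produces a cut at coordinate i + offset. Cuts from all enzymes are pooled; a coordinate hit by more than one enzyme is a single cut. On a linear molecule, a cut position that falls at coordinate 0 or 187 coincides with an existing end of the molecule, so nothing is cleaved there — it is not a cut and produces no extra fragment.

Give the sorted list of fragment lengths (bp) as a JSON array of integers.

Scan for sites:
  UxaIX CCGGCA/6: at [2, 8, 19, 47, 73, 105, 137] ⇒ [8, 14, 25, 53, 79, 111, 143]
  EstIX CCTCC/2: at [14, 93, 131, 154, 180] ⇒ [16, 95, 133, 156, 182]
  AzqV TAATGCT/5: at [27, 39, 59, 66, 79, 120, 161, 169] ⇒ [32, 44, 64, 71, 84, 125, 166, 174]

All cut coordinates (distinct, sorted): [8, 14, 16, 25, 32, 44, 53, 64, 71, 79, 84, 95, 111, 125, 133, 143, 156, 166, 174, 182]

Fragments:
  [0,8): 8 bp
  [8,14): 6 bp
  [14,16): 2 bp
  [16,25): 9 bp
  [25,32): 7 bp
  [32,44): 12 bp
  [44,53): 9 bp
  [53,64): 11 bp
  [64,71): 7 bp
  [71,79): 8 bp
  [79,84): 5 bp
  [84,95): 11 bp
  [95,111): 16 bp
  [111,125): 14 bp
  [125,133): 8 bp
  [133,143): 10 bp
  [143,156): 13 bp
  [156,166): 10 bp
  [166,174): 8 bp
  [174,182): 8 bp
  [182,187): 5 bp

[2,5,5,6,7,7,8,8,8,8,8,9,9,10,10,11,11,12,13,14,16]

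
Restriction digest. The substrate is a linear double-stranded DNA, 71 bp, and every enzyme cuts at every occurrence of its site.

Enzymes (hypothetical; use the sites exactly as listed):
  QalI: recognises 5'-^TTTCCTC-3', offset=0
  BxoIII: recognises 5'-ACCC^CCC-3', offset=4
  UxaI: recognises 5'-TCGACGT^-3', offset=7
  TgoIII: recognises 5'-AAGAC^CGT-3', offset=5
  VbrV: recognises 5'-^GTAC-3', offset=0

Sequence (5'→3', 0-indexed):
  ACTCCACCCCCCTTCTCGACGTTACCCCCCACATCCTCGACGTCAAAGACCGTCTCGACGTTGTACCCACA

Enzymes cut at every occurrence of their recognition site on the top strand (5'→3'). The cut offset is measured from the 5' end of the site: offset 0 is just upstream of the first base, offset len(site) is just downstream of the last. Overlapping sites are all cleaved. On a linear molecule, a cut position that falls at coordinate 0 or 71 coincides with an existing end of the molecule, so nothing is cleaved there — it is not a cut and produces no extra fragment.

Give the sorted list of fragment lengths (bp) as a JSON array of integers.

[1,5,7,9,9,11,13,16]

Scan for sites:
  QalI (TTTCCTC, off=0): no sites
  BxoIII (ACCCCCC, off=4): starts [5, 23] → cuts [9, 27]
  UxaI (TCGACGT, off=7): starts [15, 36, 54] → cuts [22, 43, 61]
  TgoIII (AAGACCGT, off=5): starts [45] → cuts [50]
  VbrV (GTAC, off=0): starts [62] → cuts [62]

All cut coordinates (distinct, sorted): [9, 22, 27, 43, 50, 61, 62]

Fragments:
  [0,9): 9 bp
  [9,22): 13 bp
  [22,27): 5 bp
  [27,43): 16 bp
  [43,50): 7 bp
  [50,61): 11 bp
  [61,62): 1 bp
  [62,71): 9 bp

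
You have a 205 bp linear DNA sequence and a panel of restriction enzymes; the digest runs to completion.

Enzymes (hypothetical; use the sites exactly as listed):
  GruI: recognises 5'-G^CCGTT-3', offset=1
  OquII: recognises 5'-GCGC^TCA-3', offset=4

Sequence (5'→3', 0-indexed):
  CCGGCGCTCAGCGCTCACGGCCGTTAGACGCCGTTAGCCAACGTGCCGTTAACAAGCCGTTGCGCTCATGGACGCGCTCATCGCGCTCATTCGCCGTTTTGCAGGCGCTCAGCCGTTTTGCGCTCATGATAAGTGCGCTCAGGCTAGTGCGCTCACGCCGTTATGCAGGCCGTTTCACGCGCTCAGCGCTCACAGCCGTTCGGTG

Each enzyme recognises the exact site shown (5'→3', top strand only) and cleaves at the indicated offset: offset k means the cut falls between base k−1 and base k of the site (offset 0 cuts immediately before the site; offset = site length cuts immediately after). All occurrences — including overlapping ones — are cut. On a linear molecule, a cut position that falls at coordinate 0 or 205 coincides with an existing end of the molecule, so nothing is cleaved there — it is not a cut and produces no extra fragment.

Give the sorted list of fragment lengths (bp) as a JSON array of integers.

[4,5,6,6,7,7,7,7,9,9,10,10,11,11,12,12,13,14,15,15,15]

Per-enzyme occurrences:
  GruI GCCGTT/1: at [19, 29, 44, 55, 92, 111, 156, 168, 194] ⇒ [20, 30, 45, 56, 93, 112, 157, 169, 195]
  OquII GCGCTCA/4: at [3, 10, 61, 73, 82, 104, 119, 134, 148, 178, 185] ⇒ [7, 14, 65, 77, 86, 108, 123, 138, 152, 182, 189]

Pooled cuts: [7, 14, 20, 30, 45, 56, 65, 77, 86, 93, 108, 112, 123, 138, 152, 157, 169, 182, 189, 195]

Fragments:
  [0,7): 7 bp
  [7,14): 7 bp
  [14,20): 6 bp
  [20,30): 10 bp
  [30,45): 15 bp
  [45,56): 11 bp
  [56,65): 9 bp
  [65,77): 12 bp
  [77,86): 9 bp
  [86,93): 7 bp
  [93,108): 15 bp
  [108,112): 4 bp
  [112,123): 11 bp
  [123,138): 15 bp
  [138,152): 14 bp
  [152,157): 5 bp
  [157,169): 12 bp
  [169,182): 13 bp
  [182,189): 7 bp
  [189,195): 6 bp
  [195,205): 10 bp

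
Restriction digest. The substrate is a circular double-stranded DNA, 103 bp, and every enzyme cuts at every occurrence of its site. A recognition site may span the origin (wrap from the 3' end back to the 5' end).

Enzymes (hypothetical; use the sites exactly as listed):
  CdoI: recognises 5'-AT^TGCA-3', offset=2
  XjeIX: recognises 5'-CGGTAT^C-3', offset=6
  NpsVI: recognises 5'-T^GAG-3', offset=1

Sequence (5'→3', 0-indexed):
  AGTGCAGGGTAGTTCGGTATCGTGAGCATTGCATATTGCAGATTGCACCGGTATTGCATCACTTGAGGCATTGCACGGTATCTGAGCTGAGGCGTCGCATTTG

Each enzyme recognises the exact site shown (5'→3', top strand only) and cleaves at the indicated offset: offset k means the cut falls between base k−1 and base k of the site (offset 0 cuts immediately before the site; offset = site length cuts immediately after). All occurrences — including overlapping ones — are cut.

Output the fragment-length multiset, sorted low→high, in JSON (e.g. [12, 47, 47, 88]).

Per-enzyme occurrences:
  CdoI ATTGCA/2: at [27, 34, 41, 52, 69] ⇒ [29, 36, 43, 54, 71]
  XjeIX CGGTATC/6: at [14, 75] ⇒ [20, 81]
  NpsVI TGAG/1: at [22, 63, 82, 87, 101] ⇒ [23, 64, 83, 88, 102]

Pooled cuts: [20, 23, 29, 36, 43, 54, 64, 71, 81, 83, 88, 102]

Fragment lengths:
  20→23: 3 bp
  23→29: 6 bp
  29→36: 7 bp
  36→43: 7 bp
  43→54: 11 bp
  54→64: 10 bp
  64→71: 7 bp
  71→81: 10 bp
  81→83: 2 bp
  83→88: 5 bp
  88→102: 14 bp
  102→20 (wrap): 103-102+20 = 21 bp

[2,3,5,6,7,7,7,10,10,11,14,21]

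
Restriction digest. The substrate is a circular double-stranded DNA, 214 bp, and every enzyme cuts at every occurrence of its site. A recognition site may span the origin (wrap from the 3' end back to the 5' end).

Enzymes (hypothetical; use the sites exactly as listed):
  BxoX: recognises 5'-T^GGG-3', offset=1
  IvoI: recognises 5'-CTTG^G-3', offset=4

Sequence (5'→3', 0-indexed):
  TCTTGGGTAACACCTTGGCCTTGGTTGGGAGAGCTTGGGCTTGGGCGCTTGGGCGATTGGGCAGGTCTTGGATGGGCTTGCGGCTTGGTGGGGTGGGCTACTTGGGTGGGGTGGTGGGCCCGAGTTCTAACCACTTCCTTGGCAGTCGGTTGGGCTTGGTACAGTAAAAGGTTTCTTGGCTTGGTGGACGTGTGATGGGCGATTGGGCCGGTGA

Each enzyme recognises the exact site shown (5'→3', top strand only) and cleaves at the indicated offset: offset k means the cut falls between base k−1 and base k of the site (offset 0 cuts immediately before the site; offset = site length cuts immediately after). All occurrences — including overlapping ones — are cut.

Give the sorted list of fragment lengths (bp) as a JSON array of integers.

Site scan:
  BxoX TGGG/1: at [3, 25, 35, 41, 49, 57, 72, 88, 93, 102, 106, 114, 150, 195, 203] ⇒ [4, 26, 36, 42, 50, 58, 73, 89, 94, 103, 107, 115, 151, 196, 204]
  IvoI CTTGG/4: at [1, 13, 19, 33, 39, 47, 66, 83, 100, 137, 154, 174, 179] ⇒ [5, 17, 23, 37, 43, 51, 70, 87, 104, 141, 158, 178, 183]

All cut coordinates (distinct, sorted): [4, 5, 17, 23, 26, 36, 37, 42, 43, 50, 51, 58, 70, 73, 87, 89, 94, 103, 104, 107, 115, 141, 151, 158, 178, 183, 196, 204]

Fragments:
  4→5: 1 bp
  5→17: 12 bp
  17→23: 6 bp
  23→26: 3 bp
  26→36: 10 bp
  36→37: 1 bp
  37→42: 5 bp
  42→43: 1 bp
  43→50: 7 bp
  50→51: 1 bp
  51→58: 7 bp
  58→70: 12 bp
  70→73: 3 bp
  73→87: 14 bp
  87→89: 2 bp
  89→94: 5 bp
  94→103: 9 bp
  103→104: 1 bp
  104→107: 3 bp
  107→115: 8 bp
  115→141: 26 bp
  141→151: 10 bp
  151→158: 7 bp
  158→178: 20 bp
  178→183: 5 bp
  183→196: 13 bp
  196→204: 8 bp
  204→4 (wrap): 214-204+4 = 14 bp

[1,1,1,1,1,2,3,3,3,5,5,5,6,7,7,7,8,8,9,10,10,12,12,13,14,14,20,26]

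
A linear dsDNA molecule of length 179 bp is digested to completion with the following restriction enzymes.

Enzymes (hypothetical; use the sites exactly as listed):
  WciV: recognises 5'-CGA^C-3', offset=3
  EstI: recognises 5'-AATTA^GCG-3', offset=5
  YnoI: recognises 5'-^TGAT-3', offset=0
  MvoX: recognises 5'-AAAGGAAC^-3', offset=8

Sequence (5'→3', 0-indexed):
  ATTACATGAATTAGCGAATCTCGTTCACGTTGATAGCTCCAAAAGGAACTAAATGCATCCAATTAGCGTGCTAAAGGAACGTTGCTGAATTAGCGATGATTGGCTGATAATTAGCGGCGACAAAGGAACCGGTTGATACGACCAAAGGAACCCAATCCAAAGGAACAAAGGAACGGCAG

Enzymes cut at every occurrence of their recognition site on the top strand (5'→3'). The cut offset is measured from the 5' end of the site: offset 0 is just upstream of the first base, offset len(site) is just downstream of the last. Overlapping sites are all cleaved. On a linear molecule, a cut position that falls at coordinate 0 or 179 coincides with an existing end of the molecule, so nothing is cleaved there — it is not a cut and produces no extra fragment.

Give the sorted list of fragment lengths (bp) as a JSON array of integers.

[4,4,5,7,8,8,8,9,9,10,12,13,15,15,16,17,19]

Site scan:
  WciV (CGAC, off=3): starts [117, 138] → cuts [120, 141]
  EstI (AATTAGCG, off=5): starts [8, 60, 87, 108] → cuts [13, 65, 92, 113]
  YnoI (TGAT, off=0): starts [30, 96, 104, 133] → cuts [30, 96, 104, 133]
  MvoX (AAAGGAAC, off=8): starts [41, 72, 121, 143, 158, 166] → cuts [49, 80, 129, 151, 166, 174]

Pooled cuts: [13, 30, 49, 65, 80, 92, 96, 104, 113, 120, 129, 133, 141, 151, 166, 174]

Fragments:
  [0,13): 13 bp
  [13,30): 17 bp
  [30,49): 19 bp
  [49,65): 16 bp
  [65,80): 15 bp
  [80,92): 12 bp
  [92,96): 4 bp
  [96,104): 8 bp
  [104,113): 9 bp
  [113,120): 7 bp
  [120,129): 9 bp
  [129,133): 4 bp
  [133,141): 8 bp
  [141,151): 10 bp
  [151,166): 15 bp
  [166,174): 8 bp
  [174,179): 5 bp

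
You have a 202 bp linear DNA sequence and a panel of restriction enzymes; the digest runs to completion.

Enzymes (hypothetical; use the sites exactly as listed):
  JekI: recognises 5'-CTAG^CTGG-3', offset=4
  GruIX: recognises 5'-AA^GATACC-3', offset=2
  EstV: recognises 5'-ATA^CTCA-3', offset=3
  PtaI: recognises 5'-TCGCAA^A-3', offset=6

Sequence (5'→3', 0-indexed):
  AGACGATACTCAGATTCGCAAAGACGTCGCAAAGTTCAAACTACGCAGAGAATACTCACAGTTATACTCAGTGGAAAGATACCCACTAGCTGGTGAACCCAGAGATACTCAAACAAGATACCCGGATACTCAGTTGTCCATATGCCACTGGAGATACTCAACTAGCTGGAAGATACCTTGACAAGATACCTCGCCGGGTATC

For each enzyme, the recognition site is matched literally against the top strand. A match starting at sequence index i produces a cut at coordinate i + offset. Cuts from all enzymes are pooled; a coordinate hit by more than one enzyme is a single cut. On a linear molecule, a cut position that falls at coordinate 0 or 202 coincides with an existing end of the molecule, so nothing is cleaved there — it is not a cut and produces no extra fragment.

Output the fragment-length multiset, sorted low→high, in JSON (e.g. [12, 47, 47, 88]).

[6,8,9,9,11,11,12,12,12,13,13,18,18,22,28]

Site scan:
  JekI CTAGCTGG/4: at [85, 161] ⇒ [89, 165]
  GruIX AAGATACC/2: at [75, 114, 169, 182] ⇒ [77, 116, 171, 184]
  EstV ATACTCA/3: at [5, 51, 63, 104, 125, 153] ⇒ [8, 54, 66, 107, 128, 156]
  PtaI TCGCAAA/6: at [15, 26] ⇒ [21, 32]

All cut coordinates (distinct, sorted): [8, 21, 32, 54, 66, 77, 89, 107, 116, 128, 156, 165, 171, 184]

Fragment lengths:
  [0,8): 8 bp
  [8,21): 13 bp
  [21,32): 11 bp
  [32,54): 22 bp
  [54,66): 12 bp
  [66,77): 11 bp
  [77,89): 12 bp
  [89,107): 18 bp
  [107,116): 9 bp
  [116,128): 12 bp
  [128,156): 28 bp
  [156,165): 9 bp
  [165,171): 6 bp
  [171,184): 13 bp
  [184,202): 18 bp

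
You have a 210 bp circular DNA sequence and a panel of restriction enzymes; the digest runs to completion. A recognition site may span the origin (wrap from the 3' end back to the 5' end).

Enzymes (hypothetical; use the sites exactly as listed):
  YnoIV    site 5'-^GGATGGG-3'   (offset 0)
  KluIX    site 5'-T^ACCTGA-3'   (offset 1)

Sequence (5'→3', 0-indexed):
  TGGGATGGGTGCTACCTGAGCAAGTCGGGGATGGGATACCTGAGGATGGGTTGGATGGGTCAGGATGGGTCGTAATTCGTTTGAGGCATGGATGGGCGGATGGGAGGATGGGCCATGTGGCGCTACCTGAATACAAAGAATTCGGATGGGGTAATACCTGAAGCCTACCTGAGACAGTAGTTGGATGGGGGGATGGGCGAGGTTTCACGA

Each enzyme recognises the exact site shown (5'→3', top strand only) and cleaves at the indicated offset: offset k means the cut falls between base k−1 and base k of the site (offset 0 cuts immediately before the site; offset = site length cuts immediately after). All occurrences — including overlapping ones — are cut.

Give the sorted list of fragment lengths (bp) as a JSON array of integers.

Per-enzyme occurrences:
  YnoIV GGATGGG/0: at [2, 28, 43, 52, 62, 89, 97, 105, 143, 182, 190] ⇒ [2, 28, 43, 52, 62, 89, 97, 105, 143, 182, 190]
  KluIX TACCTGA/1: at [12, 36, 123, 154, 165] ⇒ [13, 37, 124, 155, 166]

All cut coordinates (distinct, sorted): [2, 13, 28, 37, 43, 52, 62, 89, 97, 105, 124, 143, 155, 166, 182, 190]

Fragment lengths:
  2→13: 11 bp
  13→28: 15 bp
  28→37: 9 bp
  37→43: 6 bp
  43→52: 9 bp
  52→62: 10 bp
  62→89: 27 bp
  89→97: 8 bp
  97→105: 8 bp
  105→124: 19 bp
  124→143: 19 bp
  143→155: 12 bp
  155→166: 11 bp
  166→182: 16 bp
  182→190: 8 bp
  190→2 (wrap): 210-190+2 = 22 bp

[6,8,8,8,9,9,10,11,11,12,15,16,19,19,22,27]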